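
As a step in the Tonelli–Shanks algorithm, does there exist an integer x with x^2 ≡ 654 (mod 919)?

yes

Factor out 2: 654 = 2·327. Since 919 ≡ 7 (mod 8), (2|919) = +1. Now have (327|919).
Both 327 ≡ 3 and 919 ≡ 3 (mod 4), so reciprocity gives (327|919) = -(919|327). Reduce: 919 ≡ 265 (mod 327). Now have -(265|327).
265 ≡ 1 (mod 4), so quadratic reciprocity gives (265|327) = (327|265). Reduce: 327 ≡ 62 (mod 265). Now have -(62|265).
Factor out 2: 62 = 2·31. Since 265 ≡ 1 (mod 8), (2|265) = +1. Now have -(31|265).
265 ≡ 1 (mod 4), so quadratic reciprocity gives (31|265) = (265|31). Reduce: 265 ≡ 17 (mod 31). Now have -(17|31).
17 ≡ 1 (mod 4), so quadratic reciprocity gives (17|31) = (31|17). Reduce: 31 ≡ 14 (mod 17). Now have -(14|17).
Factor out 2: 14 = 2·7. Since 17 ≡ 1 (mod 8), (2|17) = +1. Now have -(7|17).
17 ≡ 1 (mod 4), so quadratic reciprocity gives (7|17) = (17|7). Reduce: 17 ≡ 3 (mod 7). Now have -(3|7).
Both 3 ≡ 3 and 7 ≡ 3 (mod 4), so reciprocity gives (3|7) = -(7|3). Reduce: 7 ≡ 1 (mod 3). Now have (1|3).
(1|3) = 1. Collecting the sign factors: 1.
(654|919) = 1, and 919 is prime, so 654 is a quadratic residue mod 919.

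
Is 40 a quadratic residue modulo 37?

yes

(40/37)
  = (3/37)    [40 ≡ 3 mod 37]
  = (37/3)    [QR: 37 ≡ 1 mod 4, sign kept]
  = (1/3)    [37 ≡ 1 mod 3]
  = 1    [(1/3) = 1]
(40/37) = 1, and 37 is prime, so 40 is a quadratic residue mod 37.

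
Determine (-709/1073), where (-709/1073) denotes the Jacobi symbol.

-1

(-709/1073)
  = (709/1073)    [1073 ≡ 1 mod 4 ⇒ (-1/1073) = +1]
  = (1073/709)    [QR: 709 ≡ 1 mod 4, sign kept]
  = (364/709)    [1073 ≡ 364 mod 709]
  = (91/709)    [709 ≡ 5 mod 8 ⇒ (2/709)^2 = +1]
  = (709/91)    [QR: 709 ≡ 1 mod 4, sign kept]
  = (72/91)    [709 ≡ 72 mod 91]
  = -(9/91)    [91 ≡ 3 mod 8 ⇒ (2/91)^3 = -1]
  = -(91/9)    [QR: 9 ≡ 1 mod 4, sign kept]
  = -(1/9)    [91 ≡ 1 mod 9]
  = -1    [(1/9) = 1]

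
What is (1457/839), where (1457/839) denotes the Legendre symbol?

Reduce the numerator: 1457 ≡ 618 (mod 839), so (1457/839) = (618/839).
Factor out 2: 618 = 2·309. Since 839 ≡ 7 (mod 8), (2/839) = +1. Now have (309/839).
309 ≡ 1 (mod 4), so quadratic reciprocity gives (309/839) = (839/309). Reduce: 839 ≡ 221 (mod 309). Now have (221/309).
221 ≡ 1 (mod 4), so quadratic reciprocity gives (221/309) = (309/221). Reduce: 309 ≡ 88 (mod 221). Now have (88/221).
Factor out 2: 88 = 2^3·11. Since 221 ≡ 5 (mod 8), (2/221) = -1, and (2/221)^3 = -1. Now have -(11/221).
221 ≡ 1 (mod 4), so quadratic reciprocity gives (11/221) = (221/11). Reduce: 221 ≡ 1 (mod 11). Now have -(1/11).
(1/11) = 1. Collecting the sign factors: -1.

-1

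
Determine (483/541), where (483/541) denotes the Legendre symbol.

1

(483/541)
  = (541/483)    [QR: 541 ≡ 1 mod 4, sign kept]
  = (58/483)    [541 ≡ 58 mod 483]
  = -(29/483)    [483 ≡ 3 mod 8 ⇒ (2/483) = -1]
  = -(483/29)    [QR: 29 ≡ 1 mod 4, sign kept]
  = -(19/29)    [483 ≡ 19 mod 29]
  = -(29/19)    [QR: 29 ≡ 1 mod 4, sign kept]
  = -(10/19)    [29 ≡ 10 mod 19]
  = (5/19)    [19 ≡ 3 mod 8 ⇒ (2/19) = -1]
  = (19/5)    [QR: 5 ≡ 1 mod 4, sign kept]
  = (4/5)    [19 ≡ 4 mod 5]
  = (1/5)    [5 ≡ 5 mod 8 ⇒ (2/5)^2 = +1]
  = 1    [(1/5) = 1]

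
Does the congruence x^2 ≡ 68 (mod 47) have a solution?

yes

(68/47)
  = (21/47)    [68 ≡ 21 mod 47]
  = (47/21)    [QR: 21 ≡ 1 mod 4, sign kept]
  = (5/21)    [47 ≡ 5 mod 21]
  = (21/5)    [QR: 5 ≡ 1 mod 4, sign kept]
  = (1/5)    [21 ≡ 1 mod 5]
  = 1    [(1/5) = 1]
(68/47) = 1, and 47 is prime, so 68 is a quadratic residue mod 47.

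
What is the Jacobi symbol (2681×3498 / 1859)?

By multiplicativity, (2681·3498 / 1859) = (2681 / 1859)·(3498 / 1859).
First factor (2681 / 1859):
Reduce the numerator: 2681 ≡ 822 (mod 1859), so (2681 / 1859) = (822 / 1859).
Factor out 2: 822 = 2·411. Since 1859 ≡ 3 (mod 8), (2 / 1859) = -1. Now have -(411 / 1859).
Both 411 ≡ 3 and 1859 ≡ 3 (mod 4), so reciprocity gives (411 / 1859) = -(1859 / 411). Reduce: 1859 ≡ 215 (mod 411). Now have (215 / 411).
Both 215 ≡ 3 and 411 ≡ 3 (mod 4), so reciprocity gives (215 / 411) = -(411 / 215). Reduce: 411 ≡ 196 (mod 215). Now have -(196 / 215).
Factor out 2: 196 = 2^2·49. Since 215 ≡ 7 (mod 8), (2 / 215) = +1, and (2 / 215)^2 = +1. Now have -(49 / 215).
49 ≡ 1 (mod 4), so quadratic reciprocity gives (49 / 215) = (215 / 49). Reduce: 215 ≡ 19 (mod 49). Now have -(19 / 49).
49 ≡ 1 (mod 4), so quadratic reciprocity gives (19 / 49) = (49 / 19). Reduce: 49 ≡ 11 (mod 19). Now have -(11 / 19).
Both 11 ≡ 3 and 19 ≡ 3 (mod 4), so reciprocity gives (11 / 19) = -(19 / 11). Reduce: 19 ≡ 8 (mod 11). Now have (8 / 11).
Factor out 2: 8 = 2^3. Since 11 ≡ 3 (mod 8), (2 / 11) = -1, and (2 / 11)^3 = -1. Now have -(1 / 11).
(1 / 11) = 1. Collecting the sign factors: -1.
Second factor (3498 / 1859):
Reduce the numerator: 3498 ≡ 1639 (mod 1859), so (3498 / 1859) = (1639 / 1859).
Both 1639 ≡ 3 and 1859 ≡ 3 (mod 4), so reciprocity gives (1639 / 1859) = -(1859 / 1639). Reduce: 1859 ≡ 220 (mod 1639). Now have -(220 / 1639).
Factor out 2: 220 = 2^2·55. Since 1639 ≡ 7 (mod 8), (2 / 1639) = +1, and (2 / 1639)^2 = +1. Now have -(55 / 1639).
Both 55 ≡ 3 and 1639 ≡ 3 (mod 4), so reciprocity gives (55 / 1639) = -(1639 / 55). Reduce: 1639 ≡ 44 (mod 55). Now have (44 / 55).
Factor out 2: 44 = 2^2·11. Since 55 ≡ 7 (mod 8), (2 / 55) = +1, and (2 / 55)^2 = +1. Now have (11 / 55).
Both 11 ≡ 3 and 55 ≡ 3 (mod 4), so reciprocity gives (11 / 55) = -(55 / 11). Reduce: 55 ≡ 0 (mod 11). Now have -(0 / 11).
The numerator is now 0 with denominator 11 > 1: the symbol is 0.
Product: (-1)·(0) = 0.

0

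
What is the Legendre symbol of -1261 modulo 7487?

(-1261/7487)
  = (6226/7487)    [-1261 ≡ 6226 mod 7487]
  = (3113/7487)    [7487 ≡ 7 mod 8 ⇒ (2/7487) = +1]
  = (7487/3113)    [QR: 3113 ≡ 1 mod 4, sign kept]
  = (1261/3113)    [7487 ≡ 1261 mod 3113]
  = (3113/1261)    [QR: 1261 ≡ 1 mod 4, sign kept]
  = (591/1261)    [3113 ≡ 591 mod 1261]
  = (1261/591)    [QR: 1261 ≡ 1 mod 4, sign kept]
  = (79/591)    [1261 ≡ 79 mod 591]
  = -(591/79)    [QR: both ≡ 3 mod 4, sign flips]
  = -(38/79)    [591 ≡ 38 mod 79]
  = -(19/79)    [79 ≡ 7 mod 8 ⇒ (2/79) = +1]
  = (79/19)    [QR: both ≡ 3 mod 4, sign flips]
  = (3/19)    [79 ≡ 3 mod 19]
  = -(19/3)    [QR: both ≡ 3 mod 4, sign flips]
  = -(1/3)    [19 ≡ 1 mod 3]
  = -1    [(1/3) = 1]

-1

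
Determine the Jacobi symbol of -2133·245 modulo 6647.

-1

By multiplicativity, (-2133·245|6647) = (-2133|6647)·(245|6647).
First factor (-2133|6647):
(-2133|6647)
  = -(2133|6647)    [6647 ≡ 3 mod 4 ⇒ (-1|6647) = -1]
  = -(6647|2133)    [QR: 2133 ≡ 1 mod 4, sign kept]
  = -(248|2133)    [6647 ≡ 248 mod 2133]
  = (31|2133)    [2133 ≡ 5 mod 8 ⇒ (2|2133)^3 = -1]
  = (2133|31)    [QR: 2133 ≡ 1 mod 4, sign kept]
  = (25|31)    [2133 ≡ 25 mod 31]
  = (31|25)    [QR: 25 ≡ 1 mod 4, sign kept]
  = (6|25)    [31 ≡ 6 mod 25]
  = (3|25)    [25 ≡ 1 mod 8 ⇒ (2|25) = +1]
  = (25|3)    [QR: 25 ≡ 1 mod 4, sign kept]
  = (1|3)    [25 ≡ 1 mod 3]
  = 1    [(1|3) = 1]
Second factor (245|6647):
(245|6647)
  = (6647|245)    [QR: 245 ≡ 1 mod 4, sign kept]
  = (32|245)    [6647 ≡ 32 mod 245]
  = -(1|245)    [245 ≡ 5 mod 8 ⇒ (2|245)^5 = -1]
  = -1    [(1|245) = 1]
Product: (1)·(-1) = -1.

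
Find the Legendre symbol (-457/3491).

(-457/3491)
  = (3034/3491)    [-457 ≡ 3034 mod 3491]
  = -(1517/3491)    [3491 ≡ 3 mod 8 ⇒ (2/3491) = -1]
  = -(3491/1517)    [QR: 1517 ≡ 1 mod 4, sign kept]
  = -(457/1517)    [3491 ≡ 457 mod 1517]
  = -(1517/457)    [QR: 457 ≡ 1 mod 4, sign kept]
  = -(146/457)    [1517 ≡ 146 mod 457]
  = -(73/457)    [457 ≡ 1 mod 8 ⇒ (2/457) = +1]
  = -(457/73)    [QR: 73 ≡ 1 mod 4, sign kept]
  = -(19/73)    [457 ≡ 19 mod 73]
  = -(73/19)    [QR: 73 ≡ 1 mod 4, sign kept]
  = -(16/19)    [73 ≡ 16 mod 19]
  = -(1/19)    [19 ≡ 3 mod 8 ⇒ (2/19)^4 = +1]
  = -1    [(1/19) = 1]

-1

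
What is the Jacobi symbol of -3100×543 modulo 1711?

1

By multiplicativity, (-3100·543/1711) = (-3100/1711)·(543/1711).
First factor (-3100/1711):
Reduce the numerator: -3100 ≡ 322 (mod 1711), so (-3100/1711) = (322/1711).
Factor out 2: 322 = 2·161. Since 1711 ≡ 7 (mod 8), (2/1711) = +1. Now have (161/1711).
161 ≡ 1 (mod 4), so quadratic reciprocity gives (161/1711) = (1711/161). Reduce: 1711 ≡ 101 (mod 161). Now have (101/161).
101 ≡ 1 (mod 4), so quadratic reciprocity gives (101/161) = (161/101). Reduce: 161 ≡ 60 (mod 101). Now have (60/101).
Factor out 2: 60 = 2^2·15. Since 101 ≡ 5 (mod 8), (2/101) = -1, and (2/101)^2 = +1. Now have (15/101).
101 ≡ 1 (mod 4), so quadratic reciprocity gives (15/101) = (101/15). Reduce: 101 ≡ 11 (mod 15). Now have (11/15).
Both 11 ≡ 3 and 15 ≡ 3 (mod 4), so reciprocity gives (11/15) = -(15/11). Reduce: 15 ≡ 4 (mod 11). Now have -(4/11).
Factor out 2: 4 = 2^2. Since 11 ≡ 3 (mod 8), (2/11) = -1, and (2/11)^2 = +1. Now have -(1/11).
(1/11) = 1. Collecting the sign factors: -1.
Second factor (543/1711):
Both 543 ≡ 3 and 1711 ≡ 3 (mod 4), so reciprocity gives (543/1711) = -(1711/543). Reduce: 1711 ≡ 82 (mod 543). Now have -(82/543).
Factor out 2: 82 = 2·41. Since 543 ≡ 7 (mod 8), (2/543) = +1. Now have -(41/543).
41 ≡ 1 (mod 4), so quadratic reciprocity gives (41/543) = (543/41). Reduce: 543 ≡ 10 (mod 41). Now have -(10/41).
Factor out 2: 10 = 2·5. Since 41 ≡ 1 (mod 8), (2/41) = +1. Now have -(5/41).
5 ≡ 1 (mod 4), so quadratic reciprocity gives (5/41) = (41/5). Reduce: 41 ≡ 1 (mod 5). Now have -(1/5).
(1/5) = 1. Collecting the sign factors: -1.
Product: (-1)·(-1) = 1.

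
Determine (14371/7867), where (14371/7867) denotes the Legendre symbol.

(14371/7867)
  = (6504/7867)    [14371 ≡ 6504 mod 7867]
  = -(813/7867)    [7867 ≡ 3 mod 8 ⇒ (2/7867)^3 = -1]
  = -(7867/813)    [QR: 813 ≡ 1 mod 4, sign kept]
  = -(550/813)    [7867 ≡ 550 mod 813]
  = (275/813)    [813 ≡ 5 mod 8 ⇒ (2/813) = -1]
  = (813/275)    [QR: 813 ≡ 1 mod 4, sign kept]
  = (263/275)    [813 ≡ 263 mod 275]
  = -(275/263)    [QR: both ≡ 3 mod 4, sign flips]
  = -(12/263)    [275 ≡ 12 mod 263]
  = -(3/263)    [263 ≡ 7 mod 8 ⇒ (2/263)^2 = +1]
  = (263/3)    [QR: both ≡ 3 mod 4, sign flips]
  = (2/3)    [263 ≡ 2 mod 3]
  = -(1/3)    [3 ≡ 3 mod 8 ⇒ (2/3) = -1]
  = -1    [(1/3) = 1]

-1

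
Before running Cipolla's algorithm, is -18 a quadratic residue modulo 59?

yes

Reduce the numerator: -18 ≡ 41 (mod 59), so (-18/59) = (41/59).
41 ≡ 1 (mod 4), so quadratic reciprocity gives (41/59) = (59/41). Reduce: 59 ≡ 18 (mod 41). Now have (18/41).
Factor out 2: 18 = 2·9. Since 41 ≡ 1 (mod 8), (2/41) = +1. Now have (9/41).
9 ≡ 1 (mod 4), so quadratic reciprocity gives (9/41) = (41/9). Reduce: 41 ≡ 5 (mod 9). Now have (5/9).
5 ≡ 1 (mod 4), so quadratic reciprocity gives (5/9) = (9/5). Reduce: 9 ≡ 4 (mod 5). Now have (4/5).
Factor out 2: 4 = 2^2. Since 5 ≡ 5 (mod 8), (2/5) = -1, and (2/5)^2 = +1. Now have (1/5).
(1/5) = 1. Collecting the sign factors: 1.
The Legendre symbol is 1, so x^2 ≡ -18 (mod 59) has solution.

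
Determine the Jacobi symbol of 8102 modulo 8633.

1

Factor out 2: 8102 = 2·4051. Since 8633 ≡ 1 (mod 8), (2/8633) = +1. Now have (4051/8633).
8633 ≡ 1 (mod 4), so quadratic reciprocity gives (4051/8633) = (8633/4051). Reduce: 8633 ≡ 531 (mod 4051). Now have (531/4051).
Both 531 ≡ 3 and 4051 ≡ 3 (mod 4), so reciprocity gives (531/4051) = -(4051/531). Reduce: 4051 ≡ 334 (mod 531). Now have -(334/531).
Factor out 2: 334 = 2·167. Since 531 ≡ 3 (mod 8), (2/531) = -1. Now have (167/531).
Both 167 ≡ 3 and 531 ≡ 3 (mod 4), so reciprocity gives (167/531) = -(531/167). Reduce: 531 ≡ 30 (mod 167). Now have -(30/167).
Factor out 2: 30 = 2·15. Since 167 ≡ 7 (mod 8), (2/167) = +1. Now have -(15/167).
Both 15 ≡ 3 and 167 ≡ 3 (mod 4), so reciprocity gives (15/167) = -(167/15). Reduce: 167 ≡ 2 (mod 15). Now have (2/15).
Factor out 2: 2 = 2. Since 15 ≡ 7 (mod 8), (2/15) = +1. Now have (1/15).
(1/15) = 1. Collecting the sign factors: 1.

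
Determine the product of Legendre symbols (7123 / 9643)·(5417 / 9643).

-1

By multiplicativity, (7123·5417 / 9643) = (7123 / 9643)·(5417 / 9643).
First factor (7123 / 9643):
(7123 / 9643)
  = -(9643 / 7123)    [QR: both ≡ 3 mod 4, sign flips]
  = -(2520 / 7123)    [9643 ≡ 2520 mod 7123]
  = (315 / 7123)    [7123 ≡ 3 mod 8 ⇒ (2 / 7123)^3 = -1]
  = -(7123 / 315)    [QR: both ≡ 3 mod 4, sign flips]
  = -(193 / 315)    [7123 ≡ 193 mod 315]
  = -(315 / 193)    [QR: 193 ≡ 1 mod 4, sign kept]
  = -(122 / 193)    [315 ≡ 122 mod 193]
  = -(61 / 193)    [193 ≡ 1 mod 8 ⇒ (2 / 193) = +1]
  = -(193 / 61)    [QR: 61 ≡ 1 mod 4, sign kept]
  = -(10 / 61)    [193 ≡ 10 mod 61]
  = (5 / 61)    [61 ≡ 5 mod 8 ⇒ (2 / 61) = -1]
  = (61 / 5)    [QR: 5 ≡ 1 mod 4, sign kept]
  = (1 / 5)    [61 ≡ 1 mod 5]
  = 1    [(1 / 5) = 1]
Second factor (5417 / 9643):
(5417 / 9643)
  = (9643 / 5417)    [QR: 5417 ≡ 1 mod 4, sign kept]
  = (4226 / 5417)    [9643 ≡ 4226 mod 5417]
  = (2113 / 5417)    [5417 ≡ 1 mod 8 ⇒ (2 / 5417) = +1]
  = (5417 / 2113)    [QR: 2113 ≡ 1 mod 4, sign kept]
  = (1191 / 2113)    [5417 ≡ 1191 mod 2113]
  = (2113 / 1191)    [QR: 2113 ≡ 1 mod 4, sign kept]
  = (922 / 1191)    [2113 ≡ 922 mod 1191]
  = (461 / 1191)    [1191 ≡ 7 mod 8 ⇒ (2 / 1191) = +1]
  = (1191 / 461)    [QR: 461 ≡ 1 mod 4, sign kept]
  = (269 / 461)    [1191 ≡ 269 mod 461]
  = (461 / 269)    [QR: 269 ≡ 1 mod 4, sign kept]
  = (192 / 269)    [461 ≡ 192 mod 269]
  = (3 / 269)    [269 ≡ 5 mod 8 ⇒ (2 / 269)^6 = +1]
  = (269 / 3)    [QR: 269 ≡ 1 mod 4, sign kept]
  = (2 / 3)    [269 ≡ 2 mod 3]
  = -(1 / 3)    [3 ≡ 3 mod 8 ⇒ (2 / 3) = -1]
  = -1    [(1 / 3) = 1]
Product: (1)·(-1) = -1.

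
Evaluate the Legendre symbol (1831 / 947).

1

(1831 / 947)
  = (884 / 947)    [1831 ≡ 884 mod 947]
  = (221 / 947)    [947 ≡ 3 mod 8 ⇒ (2 / 947)^2 = +1]
  = (947 / 221)    [QR: 221 ≡ 1 mod 4, sign kept]
  = (63 / 221)    [947 ≡ 63 mod 221]
  = (221 / 63)    [QR: 221 ≡ 1 mod 4, sign kept]
  = (32 / 63)    [221 ≡ 32 mod 63]
  = (1 / 63)    [63 ≡ 7 mod 8 ⇒ (2 / 63)^5 = +1]
  = 1    [(1 / 63) = 1]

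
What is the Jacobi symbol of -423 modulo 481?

Pull out -1: (-423/481) = (-1/481)·(423/481). Since 481 ≡ 1 (mod 4), (-1/481) = +1. Now have (423/481).
481 ≡ 1 (mod 4), so quadratic reciprocity gives (423/481) = (481/423). Reduce: 481 ≡ 58 (mod 423). Now have (58/423).
Factor out 2: 58 = 2·29. Since 423 ≡ 7 (mod 8), (2/423) = +1. Now have (29/423).
29 ≡ 1 (mod 4), so quadratic reciprocity gives (29/423) = (423/29). Reduce: 423 ≡ 17 (mod 29). Now have (17/29).
17 ≡ 1 (mod 4), so quadratic reciprocity gives (17/29) = (29/17). Reduce: 29 ≡ 12 (mod 17). Now have (12/17).
Factor out 2: 12 = 2^2·3. Since 17 ≡ 1 (mod 8), (2/17) = +1, and (2/17)^2 = +1. Now have (3/17).
17 ≡ 1 (mod 4), so quadratic reciprocity gives (3/17) = (17/3). Reduce: 17 ≡ 2 (mod 3). Now have (2/3).
Factor out 2: 2 = 2. Since 3 ≡ 3 (mod 8), (2/3) = -1. Now have -(1/3).
(1/3) = 1. Collecting the sign factors: -1.

-1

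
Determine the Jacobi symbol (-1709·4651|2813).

By multiplicativity, (-1709·4651|2813) = (-1709|2813)·(4651|2813).
First factor (-1709|2813):
Reduce the numerator: -1709 ≡ 1104 (mod 2813), so (-1709|2813) = (1104|2813).
Factor out 2: 1104 = 2^4·69. Since 2813 ≡ 5 (mod 8), (2|2813) = -1, and (2|2813)^4 = +1. Now have (69|2813).
69 ≡ 1 (mod 4), so quadratic reciprocity gives (69|2813) = (2813|69). Reduce: 2813 ≡ 53 (mod 69). Now have (53|69).
53 ≡ 1 (mod 4), so quadratic reciprocity gives (53|69) = (69|53). Reduce: 69 ≡ 16 (mod 53). Now have (16|53).
Factor out 2: 16 = 2^4. Since 53 ≡ 5 (mod 8), (2|53) = -1, and (2|53)^4 = +1. Now have (1|53).
(1|53) = 1. Collecting the sign factors: 1.
Second factor (4651|2813):
Reduce the numerator: 4651 ≡ 1838 (mod 2813), so (4651|2813) = (1838|2813).
Factor out 2: 1838 = 2·919. Since 2813 ≡ 5 (mod 8), (2|2813) = -1. Now have -(919|2813).
2813 ≡ 1 (mod 4), so quadratic reciprocity gives (919|2813) = (2813|919). Reduce: 2813 ≡ 56 (mod 919). Now have -(56|919).
Factor out 2: 56 = 2^3·7. Since 919 ≡ 7 (mod 8), (2|919) = +1, and (2|919)^3 = +1. Now have -(7|919).
Both 7 ≡ 3 and 919 ≡ 3 (mod 4), so reciprocity gives (7|919) = -(919|7). Reduce: 919 ≡ 2 (mod 7). Now have (2|7).
Factor out 2: 2 = 2. Since 7 ≡ 7 (mod 8), (2|7) = +1. Now have (1|7).
(1|7) = 1. Collecting the sign factors: 1.
Product: (1)·(1) = 1.

1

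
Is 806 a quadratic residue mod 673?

no

Reduce the numerator: 806 ≡ 133 (mod 673), so (806/673) = (133/673).
133 ≡ 1 (mod 4), so quadratic reciprocity gives (133/673) = (673/133). Reduce: 673 ≡ 8 (mod 133). Now have (8/133).
Factor out 2: 8 = 2^3. Since 133 ≡ 5 (mod 8), (2/133) = -1, and (2/133)^3 = -1. Now have -(1/133).
(1/133) = 1. Collecting the sign factors: -1.
(806/673) = -1, and 673 is prime, so 806 is not a quadratic residue mod 673.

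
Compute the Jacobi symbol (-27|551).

Reduce the numerator: -27 ≡ 524 (mod 551), so (-27|551) = (524|551).
Factor out 2: 524 = 2^2·131. Since 551 ≡ 7 (mod 8), (2|551) = +1, and (2|551)^2 = +1. Now have (131|551).
Both 131 ≡ 3 and 551 ≡ 3 (mod 4), so reciprocity gives (131|551) = -(551|131). Reduce: 551 ≡ 27 (mod 131). Now have -(27|131).
Both 27 ≡ 3 and 131 ≡ 3 (mod 4), so reciprocity gives (27|131) = -(131|27). Reduce: 131 ≡ 23 (mod 27). Now have (23|27).
Both 23 ≡ 3 and 27 ≡ 3 (mod 4), so reciprocity gives (23|27) = -(27|23). Reduce: 27 ≡ 4 (mod 23). Now have -(4|23).
Factor out 2: 4 = 2^2. Since 23 ≡ 7 (mod 8), (2|23) = +1, and (2|23)^2 = +1. Now have -(1|23).
(1|23) = 1. Collecting the sign factors: -1.

-1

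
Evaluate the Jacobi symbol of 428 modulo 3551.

1

Factor out 2: 428 = 2^2·107. Since 3551 ≡ 7 (mod 8), (2 / 3551) = +1, and (2 / 3551)^2 = +1. Now have (107 / 3551).
Both 107 ≡ 3 and 3551 ≡ 3 (mod 4), so reciprocity gives (107 / 3551) = -(3551 / 107). Reduce: 3551 ≡ 20 (mod 107). Now have -(20 / 107).
Factor out 2: 20 = 2^2·5. Since 107 ≡ 3 (mod 8), (2 / 107) = -1, and (2 / 107)^2 = +1. Now have -(5 / 107).
5 ≡ 1 (mod 4), so quadratic reciprocity gives (5 / 107) = (107 / 5). Reduce: 107 ≡ 2 (mod 5). Now have -(2 / 5).
Factor out 2: 2 = 2. Since 5 ≡ 5 (mod 8), (2 / 5) = -1. Now have (1 / 5).
(1 / 5) = 1. Collecting the sign factors: 1.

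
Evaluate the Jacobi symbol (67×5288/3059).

1

By multiplicativity, (67·5288/3059) = (67/3059)·(5288/3059).
First factor (67/3059):
(67/3059)
  = -(3059/67)    [QR: both ≡ 3 mod 4, sign flips]
  = -(44/67)    [3059 ≡ 44 mod 67]
  = -(11/67)    [67 ≡ 3 mod 8 ⇒ (2/67)^2 = +1]
  = (67/11)    [QR: both ≡ 3 mod 4, sign flips]
  = (1/11)    [67 ≡ 1 mod 11]
  = 1    [(1/11) = 1]
Second factor (5288/3059):
(5288/3059)
  = (2229/3059)    [5288 ≡ 2229 mod 3059]
  = (3059/2229)    [QR: 2229 ≡ 1 mod 4, sign kept]
  = (830/2229)    [3059 ≡ 830 mod 2229]
  = -(415/2229)    [2229 ≡ 5 mod 8 ⇒ (2/2229) = -1]
  = -(2229/415)    [QR: 2229 ≡ 1 mod 4, sign kept]
  = -(154/415)    [2229 ≡ 154 mod 415]
  = -(77/415)    [415 ≡ 7 mod 8 ⇒ (2/415) = +1]
  = -(415/77)    [QR: 77 ≡ 1 mod 4, sign kept]
  = -(30/77)    [415 ≡ 30 mod 77]
  = (15/77)    [77 ≡ 5 mod 8 ⇒ (2/77) = -1]
  = (77/15)    [QR: 77 ≡ 1 mod 4, sign kept]
  = (2/15)    [77 ≡ 2 mod 15]
  = (1/15)    [15 ≡ 7 mod 8 ⇒ (2/15) = +1]
  = 1    [(1/15) = 1]
Product: (1)·(1) = 1.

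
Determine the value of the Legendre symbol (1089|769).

(1089|769)
  = (320|769)    [1089 ≡ 320 mod 769]
  = (5|769)    [769 ≡ 1 mod 8 ⇒ (2|769)^6 = +1]
  = (769|5)    [QR: 5 ≡ 1 mod 4, sign kept]
  = (4|5)    [769 ≡ 4 mod 5]
  = (1|5)    [5 ≡ 5 mod 8 ⇒ (2|5)^2 = +1]
  = 1    [(1|5) = 1]

1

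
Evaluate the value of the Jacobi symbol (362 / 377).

(362 / 377)
  = (181 / 377)    [377 ≡ 1 mod 8 ⇒ (2 / 377) = +1]
  = (377 / 181)    [QR: 181 ≡ 1 mod 4, sign kept]
  = (15 / 181)    [377 ≡ 15 mod 181]
  = (181 / 15)    [QR: 181 ≡ 1 mod 4, sign kept]
  = (1 / 15)    [181 ≡ 1 mod 15]
  = 1    [(1 / 15) = 1]

1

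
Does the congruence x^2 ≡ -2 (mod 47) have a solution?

(-2|47)
  = -(2|47)    [47 ≡ 3 mod 4 ⇒ (-1|47) = -1]
  = -(1|47)    [47 ≡ 7 mod 8 ⇒ (2|47) = +1]
  = -1    [(1|47) = 1]
(-2|47) = -1, and 47 is prime, so -2 is not a quadratic residue mod 47.

no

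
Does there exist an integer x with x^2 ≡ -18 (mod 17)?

yes

(-18/17)
  = (18/17)    [17 ≡ 1 mod 4 ⇒ (-1/17) = +1]
  = (1/17)    [18 ≡ 1 mod 17]
  = 1    [(1/17) = 1]
The Legendre symbol is 1, so x^2 ≡ -18 (mod 17) has solution.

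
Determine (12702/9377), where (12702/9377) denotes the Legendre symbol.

-1

Reduce the numerator: 12702 ≡ 3325 (mod 9377), so (12702/9377) = (3325/9377).
3325 ≡ 1 (mod 4), so quadratic reciprocity gives (3325/9377) = (9377/3325). Reduce: 9377 ≡ 2727 (mod 3325). Now have (2727/3325).
3325 ≡ 1 (mod 4), so quadratic reciprocity gives (2727/3325) = (3325/2727). Reduce: 3325 ≡ 598 (mod 2727). Now have (598/2727).
Factor out 2: 598 = 2·299. Since 2727 ≡ 7 (mod 8), (2/2727) = +1. Now have (299/2727).
Both 299 ≡ 3 and 2727 ≡ 3 (mod 4), so reciprocity gives (299/2727) = -(2727/299). Reduce: 2727 ≡ 36 (mod 299). Now have -(36/299).
Factor out 2: 36 = 2^2·9. Since 299 ≡ 3 (mod 8), (2/299) = -1, and (2/299)^2 = +1. Now have -(9/299).
9 ≡ 1 (mod 4), so quadratic reciprocity gives (9/299) = (299/9). Reduce: 299 ≡ 2 (mod 9). Now have -(2/9).
Factor out 2: 2 = 2. Since 9 ≡ 1 (mod 8), (2/9) = +1. Now have -(1/9).
(1/9) = 1. Collecting the sign factors: -1.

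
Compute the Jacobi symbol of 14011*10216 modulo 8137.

1

By multiplicativity, (14011·10216 / 8137) = (14011 / 8137)·(10216 / 8137).
First factor (14011 / 8137):
(14011 / 8137)
  = (5874 / 8137)    [14011 ≡ 5874 mod 8137]
  = (2937 / 8137)    [8137 ≡ 1 mod 8 ⇒ (2 / 8137) = +1]
  = (8137 / 2937)    [QR: 2937 ≡ 1 mod 4, sign kept]
  = (2263 / 2937)    [8137 ≡ 2263 mod 2937]
  = (2937 / 2263)    [QR: 2937 ≡ 1 mod 4, sign kept]
  = (674 / 2263)    [2937 ≡ 674 mod 2263]
  = (337 / 2263)    [2263 ≡ 7 mod 8 ⇒ (2 / 2263) = +1]
  = (2263 / 337)    [QR: 337 ≡ 1 mod 4, sign kept]
  = (241 / 337)    [2263 ≡ 241 mod 337]
  = (337 / 241)    [QR: 241 ≡ 1 mod 4, sign kept]
  = (96 / 241)    [337 ≡ 96 mod 241]
  = (3 / 241)    [241 ≡ 1 mod 8 ⇒ (2 / 241)^5 = +1]
  = (241 / 3)    [QR: 241 ≡ 1 mod 4, sign kept]
  = (1 / 3)    [241 ≡ 1 mod 3]
  = 1    [(1 / 3) = 1]
Second factor (10216 / 8137):
(10216 / 8137)
  = (2079 / 8137)    [10216 ≡ 2079 mod 8137]
  = (8137 / 2079)    [QR: 8137 ≡ 1 mod 4, sign kept]
  = (1900 / 2079)    [8137 ≡ 1900 mod 2079]
  = (475 / 2079)    [2079 ≡ 7 mod 8 ⇒ (2 / 2079)^2 = +1]
  = -(2079 / 475)    [QR: both ≡ 3 mod 4, sign flips]
  = -(179 / 475)    [2079 ≡ 179 mod 475]
  = (475 / 179)    [QR: both ≡ 3 mod 4, sign flips]
  = (117 / 179)    [475 ≡ 117 mod 179]
  = (179 / 117)    [QR: 117 ≡ 1 mod 4, sign kept]
  = (62 / 117)    [179 ≡ 62 mod 117]
  = -(31 / 117)    [117 ≡ 5 mod 8 ⇒ (2 / 117) = -1]
  = -(117 / 31)    [QR: 117 ≡ 1 mod 4, sign kept]
  = -(24 / 31)    [117 ≡ 24 mod 31]
  = -(3 / 31)    [31 ≡ 7 mod 8 ⇒ (2 / 31)^3 = +1]
  = (31 / 3)    [QR: both ≡ 3 mod 4, sign flips]
  = (1 / 3)    [31 ≡ 1 mod 3]
  = 1    [(1 / 3) = 1]
Product: (1)·(1) = 1.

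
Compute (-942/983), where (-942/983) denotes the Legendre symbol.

(-942/983)
  = -(942/983)    [983 ≡ 3 mod 4 ⇒ (-1/983) = -1]
  = -(471/983)    [983 ≡ 7 mod 8 ⇒ (2/983) = +1]
  = (983/471)    [QR: both ≡ 3 mod 4, sign flips]
  = (41/471)    [983 ≡ 41 mod 471]
  = (471/41)    [QR: 41 ≡ 1 mod 4, sign kept]
  = (20/41)    [471 ≡ 20 mod 41]
  = (5/41)    [41 ≡ 1 mod 8 ⇒ (2/41)^2 = +1]
  = (41/5)    [QR: 5 ≡ 1 mod 4, sign kept]
  = (1/5)    [41 ≡ 1 mod 5]
  = 1    [(1/5) = 1]

1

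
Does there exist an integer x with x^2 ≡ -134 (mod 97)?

no

(-134|97)
  = (60|97)    [-134 ≡ 60 mod 97]
  = (15|97)    [97 ≡ 1 mod 8 ⇒ (2|97)^2 = +1]
  = (97|15)    [QR: 97 ≡ 1 mod 4, sign kept]
  = (7|15)    [97 ≡ 7 mod 15]
  = -(15|7)    [QR: both ≡ 3 mod 4, sign flips]
  = -(1|7)    [15 ≡ 1 mod 7]
  = -1    [(1|7) = 1]
The Legendre symbol is -1, so x^2 ≡ -134 (mod 97) has no solution.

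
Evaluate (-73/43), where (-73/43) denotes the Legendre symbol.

1

(-73/43)
  = -(73/43)    [43 ≡ 3 mod 4 ⇒ (-1/43) = -1]
  = -(30/43)    [73 ≡ 30 mod 43]
  = (15/43)    [43 ≡ 3 mod 8 ⇒ (2/43) = -1]
  = -(43/15)    [QR: both ≡ 3 mod 4, sign flips]
  = -(13/15)    [43 ≡ 13 mod 15]
  = -(15/13)    [QR: 13 ≡ 1 mod 4, sign kept]
  = -(2/13)    [15 ≡ 2 mod 13]
  = (1/13)    [13 ≡ 5 mod 8 ⇒ (2/13) = -1]
  = 1    [(1/13) = 1]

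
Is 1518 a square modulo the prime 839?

no

(1518|839)
  = (679|839)    [1518 ≡ 679 mod 839]
  = -(839|679)    [QR: both ≡ 3 mod 4, sign flips]
  = -(160|679)    [839 ≡ 160 mod 679]
  = -(5|679)    [679 ≡ 7 mod 8 ⇒ (2|679)^5 = +1]
  = -(679|5)    [QR: 5 ≡ 1 mod 4, sign kept]
  = -(4|5)    [679 ≡ 4 mod 5]
  = -(1|5)    [5 ≡ 5 mod 8 ⇒ (2|5)^2 = +1]
  = -1    [(1|5) = 1]
The Legendre symbol is -1, so x^2 ≡ 1518 (mod 839) has no solution.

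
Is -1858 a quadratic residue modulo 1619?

(-1858|1619)
  = (1380|1619)    [-1858 ≡ 1380 mod 1619]
  = (345|1619)    [1619 ≡ 3 mod 8 ⇒ (2|1619)^2 = +1]
  = (1619|345)    [QR: 345 ≡ 1 mod 4, sign kept]
  = (239|345)    [1619 ≡ 239 mod 345]
  = (345|239)    [QR: 345 ≡ 1 mod 4, sign kept]
  = (106|239)    [345 ≡ 106 mod 239]
  = (53|239)    [239 ≡ 7 mod 8 ⇒ (2|239) = +1]
  = (239|53)    [QR: 53 ≡ 1 mod 4, sign kept]
  = (27|53)    [239 ≡ 27 mod 53]
  = (53|27)    [QR: 53 ≡ 1 mod 4, sign kept]
  = (26|27)    [53 ≡ 26 mod 27]
  = -(13|27)    [27 ≡ 3 mod 8 ⇒ (2|27) = -1]
  = -(27|13)    [QR: 13 ≡ 1 mod 4, sign kept]
  = -(1|13)    [27 ≡ 1 mod 13]
  = -1    [(1|13) = 1]
The Legendre symbol is -1, so x^2 ≡ -1858 (mod 1619) has no solution.

no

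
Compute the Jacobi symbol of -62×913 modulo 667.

By multiplicativity, (-62·913/667) = (-62/667)·(913/667).
First factor (-62/667):
(-62/667)
  = -(62/667)    [667 ≡ 3 mod 4 ⇒ (-1/667) = -1]
  = (31/667)    [667 ≡ 3 mod 8 ⇒ (2/667) = -1]
  = -(667/31)    [QR: both ≡ 3 mod 4, sign flips]
  = -(16/31)    [667 ≡ 16 mod 31]
  = -(1/31)    [31 ≡ 7 mod 8 ⇒ (2/31)^4 = +1]
  = -1    [(1/31) = 1]
Second factor (913/667):
(913/667)
  = (246/667)    [913 ≡ 246 mod 667]
  = -(123/667)    [667 ≡ 3 mod 8 ⇒ (2/667) = -1]
  = (667/123)    [QR: both ≡ 3 mod 4, sign flips]
  = (52/123)    [667 ≡ 52 mod 123]
  = (13/123)    [123 ≡ 3 mod 8 ⇒ (2/123)^2 = +1]
  = (123/13)    [QR: 13 ≡ 1 mod 4, sign kept]
  = (6/13)    [123 ≡ 6 mod 13]
  = -(3/13)    [13 ≡ 5 mod 8 ⇒ (2/13) = -1]
  = -(13/3)    [QR: 13 ≡ 1 mod 4, sign kept]
  = -(1/3)    [13 ≡ 1 mod 3]
  = -1    [(1/3) = 1]
Product: (-1)·(-1) = 1.

1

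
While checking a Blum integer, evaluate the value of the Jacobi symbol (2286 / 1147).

(2286 / 1147)
  = (1139 / 1147)    [2286 ≡ 1139 mod 1147]
  = -(1147 / 1139)    [QR: both ≡ 3 mod 4, sign flips]
  = -(8 / 1139)    [1147 ≡ 8 mod 1139]
  = (1 / 1139)    [1139 ≡ 3 mod 8 ⇒ (2 / 1139)^3 = -1]
  = 1    [(1 / 1139) = 1]

1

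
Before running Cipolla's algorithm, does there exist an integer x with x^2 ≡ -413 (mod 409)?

Pull out -1: (-413/409) = (-1/409)·(413/409). Since 409 ≡ 1 (mod 4), (-1/409) = +1. Now have (413/409).
Reduce the numerator: 413 ≡ 4 (mod 409), so (413/409) = (4/409).
Factor out 2: 4 = 2^2. Since 409 ≡ 1 (mod 8), (2/409) = +1, and (2/409)^2 = +1. Now have (1/409).
(1/409) = 1. Collecting the sign factors: 1.
The Legendre symbol is 1, so x^2 ≡ -413 (mod 409) has solution.

yes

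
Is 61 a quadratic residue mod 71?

(61|71)
  = (71|61)    [QR: 61 ≡ 1 mod 4, sign kept]
  = (10|61)    [71 ≡ 10 mod 61]
  = -(5|61)    [61 ≡ 5 mod 8 ⇒ (2|61) = -1]
  = -(61|5)    [QR: 5 ≡ 1 mod 4, sign kept]
  = -(1|5)    [61 ≡ 1 mod 5]
  = -1    [(1|5) = 1]
(61|71) = -1, and 71 is prime, so 61 is not a quadratic residue mod 71.

no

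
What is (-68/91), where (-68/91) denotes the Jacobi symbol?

Reduce the numerator: -68 ≡ 23 (mod 91), so (-68/91) = (23/91).
Both 23 ≡ 3 and 91 ≡ 3 (mod 4), so reciprocity gives (23/91) = -(91/23). Reduce: 91 ≡ 22 (mod 23). Now have -(22/23).
Factor out 2: 22 = 2·11. Since 23 ≡ 7 (mod 8), (2/23) = +1. Now have -(11/23).
Both 11 ≡ 3 and 23 ≡ 3 (mod 4), so reciprocity gives (11/23) = -(23/11). Reduce: 23 ≡ 1 (mod 11). Now have (1/11).
(1/11) = 1. Collecting the sign factors: 1.

1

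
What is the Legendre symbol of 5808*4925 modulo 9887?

By multiplicativity, (5808·4925|9887) = (5808|9887)·(4925|9887).
First factor (5808|9887):
(5808|9887)
  = (363|9887)    [9887 ≡ 7 mod 8 ⇒ (2|9887)^4 = +1]
  = -(9887|363)    [QR: both ≡ 3 mod 4, sign flips]
  = -(86|363)    [9887 ≡ 86 mod 363]
  = (43|363)    [363 ≡ 3 mod 8 ⇒ (2|363) = -1]
  = -(363|43)    [QR: both ≡ 3 mod 4, sign flips]
  = -(19|43)    [363 ≡ 19 mod 43]
  = (43|19)    [QR: both ≡ 3 mod 4, sign flips]
  = (5|19)    [43 ≡ 5 mod 19]
  = (19|5)    [QR: 5 ≡ 1 mod 4, sign kept]
  = (4|5)    [19 ≡ 4 mod 5]
  = (1|5)    [5 ≡ 5 mod 8 ⇒ (2|5)^2 = +1]
  = 1    [(1|5) = 1]
Second factor (4925|9887):
(4925|9887)
  = (9887|4925)    [QR: 4925 ≡ 1 mod 4, sign kept]
  = (37|4925)    [9887 ≡ 37 mod 4925]
  = (4925|37)    [QR: 37 ≡ 1 mod 4, sign kept]
  = (4|37)    [4925 ≡ 4 mod 37]
  = (1|37)    [37 ≡ 5 mod 8 ⇒ (2|37)^2 = +1]
  = 1    [(1|37) = 1]
Product: (1)·(1) = 1.

1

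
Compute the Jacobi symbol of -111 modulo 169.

Reduce the numerator: -111 ≡ 58 (mod 169), so (-111/169) = (58/169).
Factor out 2: 58 = 2·29. Since 169 ≡ 1 (mod 8), (2/169) = +1. Now have (29/169).
29 ≡ 1 (mod 4), so quadratic reciprocity gives (29/169) = (169/29). Reduce: 169 ≡ 24 (mod 29). Now have (24/29).
Factor out 2: 24 = 2^3·3. Since 29 ≡ 5 (mod 8), (2/29) = -1, and (2/29)^3 = -1. Now have -(3/29).
29 ≡ 1 (mod 4), so quadratic reciprocity gives (3/29) = (29/3). Reduce: 29 ≡ 2 (mod 3). Now have -(2/3).
Factor out 2: 2 = 2. Since 3 ≡ 3 (mod 8), (2/3) = -1. Now have (1/3).
(1/3) = 1. Collecting the sign factors: 1.

1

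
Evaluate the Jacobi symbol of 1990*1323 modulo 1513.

By multiplicativity, (1990·1323|1513) = (1990|1513)·(1323|1513).
First factor (1990|1513):
(1990|1513)
  = (477|1513)    [1990 ≡ 477 mod 1513]
  = (1513|477)    [QR: 477 ≡ 1 mod 4, sign kept]
  = (82|477)    [1513 ≡ 82 mod 477]
  = -(41|477)    [477 ≡ 5 mod 8 ⇒ (2|477) = -1]
  = -(477|41)    [QR: 41 ≡ 1 mod 4, sign kept]
  = -(26|41)    [477 ≡ 26 mod 41]
  = -(13|41)    [41 ≡ 1 mod 8 ⇒ (2|41) = +1]
  = -(41|13)    [QR: 13 ≡ 1 mod 4, sign kept]
  = -(2|13)    [41 ≡ 2 mod 13]
  = (1|13)    [13 ≡ 5 mod 8 ⇒ (2|13) = -1]
  = 1    [(1|13) = 1]
Second factor (1323|1513):
(1323|1513)
  = (1513|1323)    [QR: 1513 ≡ 1 mod 4, sign kept]
  = (190|1323)    [1513 ≡ 190 mod 1323]
  = -(95|1323)    [1323 ≡ 3 mod 8 ⇒ (2|1323) = -1]
  = (1323|95)    [QR: both ≡ 3 mod 4, sign flips]
  = (88|95)    [1323 ≡ 88 mod 95]
  = (11|95)    [95 ≡ 7 mod 8 ⇒ (2|95)^3 = +1]
  = -(95|11)    [QR: both ≡ 3 mod 4, sign flips]
  = -(7|11)    [95 ≡ 7 mod 11]
  = (11|7)    [QR: both ≡ 3 mod 4, sign flips]
  = (4|7)    [11 ≡ 4 mod 7]
  = (1|7)    [7 ≡ 7 mod 8 ⇒ (2|7)^2 = +1]
  = 1    [(1|7) = 1]
Product: (1)·(1) = 1.

1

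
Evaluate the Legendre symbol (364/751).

-1

Factor out 2: 364 = 2^2·91. Since 751 ≡ 7 (mod 8), (2/751) = +1, and (2/751)^2 = +1. Now have (91/751).
Both 91 ≡ 3 and 751 ≡ 3 (mod 4), so reciprocity gives (91/751) = -(751/91). Reduce: 751 ≡ 23 (mod 91). Now have -(23/91).
Both 23 ≡ 3 and 91 ≡ 3 (mod 4), so reciprocity gives (23/91) = -(91/23). Reduce: 91 ≡ 22 (mod 23). Now have (22/23).
Factor out 2: 22 = 2·11. Since 23 ≡ 7 (mod 8), (2/23) = +1. Now have (11/23).
Both 11 ≡ 3 and 23 ≡ 3 (mod 4), so reciprocity gives (11/23) = -(23/11). Reduce: 23 ≡ 1 (mod 11). Now have -(1/11).
(1/11) = 1. Collecting the sign factors: -1.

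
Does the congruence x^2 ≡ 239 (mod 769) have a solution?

(239/769)
  = (769/239)    [QR: 769 ≡ 1 mod 4, sign kept]
  = (52/239)    [769 ≡ 52 mod 239]
  = (13/239)    [239 ≡ 7 mod 8 ⇒ (2/239)^2 = +1]
  = (239/13)    [QR: 13 ≡ 1 mod 4, sign kept]
  = (5/13)    [239 ≡ 5 mod 13]
  = (13/5)    [QR: 5 ≡ 1 mod 4, sign kept]
  = (3/5)    [13 ≡ 3 mod 5]
  = (5/3)    [QR: 5 ≡ 1 mod 4, sign kept]
  = (2/3)    [5 ≡ 2 mod 3]
  = -(1/3)    [3 ≡ 3 mod 8 ⇒ (2/3) = -1]
  = -1    [(1/3) = 1]
(239/769) = -1, and 769 is prime, so 239 is not a quadratic residue mod 769.

no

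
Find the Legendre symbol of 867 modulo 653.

-1

(867 / 653)
  = (214 / 653)    [867 ≡ 214 mod 653]
  = -(107 / 653)    [653 ≡ 5 mod 8 ⇒ (2 / 653) = -1]
  = -(653 / 107)    [QR: 653 ≡ 1 mod 4, sign kept]
  = -(11 / 107)    [653 ≡ 11 mod 107]
  = (107 / 11)    [QR: both ≡ 3 mod 4, sign flips]
  = (8 / 11)    [107 ≡ 8 mod 11]
  = -(1 / 11)    [11 ≡ 3 mod 8 ⇒ (2 / 11)^3 = -1]
  = -1    [(1 / 11) = 1]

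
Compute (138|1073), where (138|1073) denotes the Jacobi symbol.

1

Factor out 2: 138 = 2·69. Since 1073 ≡ 1 (mod 8), (2|1073) = +1. Now have (69|1073).
69 ≡ 1 (mod 4), so quadratic reciprocity gives (69|1073) = (1073|69). Reduce: 1073 ≡ 38 (mod 69). Now have (38|69).
Factor out 2: 38 = 2·19. Since 69 ≡ 5 (mod 8), (2|69) = -1. Now have -(19|69).
69 ≡ 1 (mod 4), so quadratic reciprocity gives (19|69) = (69|19). Reduce: 69 ≡ 12 (mod 19). Now have -(12|19).
Factor out 2: 12 = 2^2·3. Since 19 ≡ 3 (mod 8), (2|19) = -1, and (2|19)^2 = +1. Now have -(3|19).
Both 3 ≡ 3 and 19 ≡ 3 (mod 4), so reciprocity gives (3|19) = -(19|3). Reduce: 19 ≡ 1 (mod 3). Now have (1|3).
(1|3) = 1. Collecting the sign factors: 1.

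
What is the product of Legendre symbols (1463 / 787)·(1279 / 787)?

-1

By multiplicativity, (1463·1279 / 787) = (1463 / 787)·(1279 / 787).
First factor (1463 / 787):
(1463 / 787)
  = (676 / 787)    [1463 ≡ 676 mod 787]
  = (169 / 787)    [787 ≡ 3 mod 8 ⇒ (2 / 787)^2 = +1]
  = (787 / 169)    [QR: 169 ≡ 1 mod 4, sign kept]
  = (111 / 169)    [787 ≡ 111 mod 169]
  = (169 / 111)    [QR: 169 ≡ 1 mod 4, sign kept]
  = (58 / 111)    [169 ≡ 58 mod 111]
  = (29 / 111)    [111 ≡ 7 mod 8 ⇒ (2 / 111) = +1]
  = (111 / 29)    [QR: 29 ≡ 1 mod 4, sign kept]
  = (24 / 29)    [111 ≡ 24 mod 29]
  = -(3 / 29)    [29 ≡ 5 mod 8 ⇒ (2 / 29)^3 = -1]
  = -(29 / 3)    [QR: 29 ≡ 1 mod 4, sign kept]
  = -(2 / 3)    [29 ≡ 2 mod 3]
  = (1 / 3)    [3 ≡ 3 mod 8 ⇒ (2 / 3) = -1]
  = 1    [(1 / 3) = 1]
Second factor (1279 / 787):
(1279 / 787)
  = (492 / 787)    [1279 ≡ 492 mod 787]
  = (123 / 787)    [787 ≡ 3 mod 8 ⇒ (2 / 787)^2 = +1]
  = -(787 / 123)    [QR: both ≡ 3 mod 4, sign flips]
  = -(49 / 123)    [787 ≡ 49 mod 123]
  = -(123 / 49)    [QR: 49 ≡ 1 mod 4, sign kept]
  = -(25 / 49)    [123 ≡ 25 mod 49]
  = -(49 / 25)    [QR: 25 ≡ 1 mod 4, sign kept]
  = -(24 / 25)    [49 ≡ 24 mod 25]
  = -(3 / 25)    [25 ≡ 1 mod 8 ⇒ (2 / 25)^3 = +1]
  = -(25 / 3)    [QR: 25 ≡ 1 mod 4, sign kept]
  = -(1 / 3)    [25 ≡ 1 mod 3]
  = -1    [(1 / 3) = 1]
Product: (1)·(-1) = -1.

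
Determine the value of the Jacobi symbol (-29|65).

(-29|65)
  = (36|65)    [-29 ≡ 36 mod 65]
  = (9|65)    [65 ≡ 1 mod 8 ⇒ (2|65)^2 = +1]
  = (65|9)    [QR: 9 ≡ 1 mod 4, sign kept]
  = (2|9)    [65 ≡ 2 mod 9]
  = (1|9)    [9 ≡ 1 mod 8 ⇒ (2|9) = +1]
  = 1    [(1|9) = 1]

1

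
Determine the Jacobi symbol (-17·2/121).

By multiplicativity, (-17·2/121) = (-17/121)·(2/121).
First factor (-17/121):
(-17/121)
  = (104/121)    [-17 ≡ 104 mod 121]
  = (13/121)    [121 ≡ 1 mod 8 ⇒ (2/121)^3 = +1]
  = (121/13)    [QR: 13 ≡ 1 mod 4, sign kept]
  = (4/13)    [121 ≡ 4 mod 13]
  = (1/13)    [13 ≡ 5 mod 8 ⇒ (2/13)^2 = +1]
  = 1    [(1/13) = 1]
Second factor (2/121):
(2/121)
  = (1/121)    [121 ≡ 1 mod 8 ⇒ (2/121) = +1]
  = 1    [(1/121) = 1]
Product: (1)·(1) = 1.

1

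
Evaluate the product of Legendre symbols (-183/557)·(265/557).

By multiplicativity, (-183·265/557) = (-183/557)·(265/557).
First factor (-183/557):
Reduce the numerator: -183 ≡ 374 (mod 557), so (-183/557) = (374/557).
Factor out 2: 374 = 2·187. Since 557 ≡ 5 (mod 8), (2/557) = -1. Now have -(187/557).
557 ≡ 1 (mod 4), so quadratic reciprocity gives (187/557) = (557/187). Reduce: 557 ≡ 183 (mod 187). Now have -(183/187).
Both 183 ≡ 3 and 187 ≡ 3 (mod 4), so reciprocity gives (183/187) = -(187/183). Reduce: 187 ≡ 4 (mod 183). Now have (4/183).
Factor out 2: 4 = 2^2. Since 183 ≡ 7 (mod 8), (2/183) = +1, and (2/183)^2 = +1. Now have (1/183).
(1/183) = 1. Collecting the sign factors: 1.
Second factor (265/557):
265 ≡ 1 (mod 4), so quadratic reciprocity gives (265/557) = (557/265). Reduce: 557 ≡ 27 (mod 265). Now have (27/265).
265 ≡ 1 (mod 4), so quadratic reciprocity gives (27/265) = (265/27). Reduce: 265 ≡ 22 (mod 27). Now have (22/27).
Factor out 2: 22 = 2·11. Since 27 ≡ 3 (mod 8), (2/27) = -1. Now have -(11/27).
Both 11 ≡ 3 and 27 ≡ 3 (mod 4), so reciprocity gives (11/27) = -(27/11). Reduce: 27 ≡ 5 (mod 11). Now have (5/11).
5 ≡ 1 (mod 4), so quadratic reciprocity gives (5/11) = (11/5). Reduce: 11 ≡ 1 (mod 5). Now have (1/5).
(1/5) = 1. Collecting the sign factors: 1.
Product: (1)·(1) = 1.

1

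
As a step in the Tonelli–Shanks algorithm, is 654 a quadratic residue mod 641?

yes

(654/641)
  = (13/641)    [654 ≡ 13 mod 641]
  = (641/13)    [QR: 13 ≡ 1 mod 4, sign kept]
  = (4/13)    [641 ≡ 4 mod 13]
  = (1/13)    [13 ≡ 5 mod 8 ⇒ (2/13)^2 = +1]
  = 1    [(1/13) = 1]
(654/641) = 1, and 641 is prime, so 654 is a quadratic residue mod 641.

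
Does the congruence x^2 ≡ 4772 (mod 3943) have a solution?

(4772|3943)
  = (829|3943)    [4772 ≡ 829 mod 3943]
  = (3943|829)    [QR: 829 ≡ 1 mod 4, sign kept]
  = (627|829)    [3943 ≡ 627 mod 829]
  = (829|627)    [QR: 829 ≡ 1 mod 4, sign kept]
  = (202|627)    [829 ≡ 202 mod 627]
  = -(101|627)    [627 ≡ 3 mod 8 ⇒ (2|627) = -1]
  = -(627|101)    [QR: 101 ≡ 1 mod 4, sign kept]
  = -(21|101)    [627 ≡ 21 mod 101]
  = -(101|21)    [QR: 21 ≡ 1 mod 4, sign kept]
  = -(17|21)    [101 ≡ 17 mod 21]
  = -(21|17)    [QR: 17 ≡ 1 mod 4, sign kept]
  = -(4|17)    [21 ≡ 4 mod 17]
  = -(1|17)    [17 ≡ 1 mod 8 ⇒ (2|17)^2 = +1]
  = -1    [(1|17) = 1]
(4772|3943) = -1, and 3943 is prime, so 4772 is not a quadratic residue mod 3943.

no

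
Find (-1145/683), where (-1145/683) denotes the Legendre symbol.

Reduce the numerator: -1145 ≡ 221 (mod 683), so (-1145/683) = (221/683).
221 ≡ 1 (mod 4), so quadratic reciprocity gives (221/683) = (683/221). Reduce: 683 ≡ 20 (mod 221). Now have (20/221).
Factor out 2: 20 = 2^2·5. Since 221 ≡ 5 (mod 8), (2/221) = -1, and (2/221)^2 = +1. Now have (5/221).
5 ≡ 1 (mod 4), so quadratic reciprocity gives (5/221) = (221/5). Reduce: 221 ≡ 1 (mod 5). Now have (1/5).
(1/5) = 1. Collecting the sign factors: 1.

1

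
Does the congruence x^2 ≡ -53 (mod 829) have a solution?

no

(-53/829)
  = (776/829)    [-53 ≡ 776 mod 829]
  = -(97/829)    [829 ≡ 5 mod 8 ⇒ (2/829)^3 = -1]
  = -(829/97)    [QR: 97 ≡ 1 mod 4, sign kept]
  = -(53/97)    [829 ≡ 53 mod 97]
  = -(97/53)    [QR: 53 ≡ 1 mod 4, sign kept]
  = -(44/53)    [97 ≡ 44 mod 53]
  = -(11/53)    [53 ≡ 5 mod 8 ⇒ (2/53)^2 = +1]
  = -(53/11)    [QR: 53 ≡ 1 mod 4, sign kept]
  = -(9/11)    [53 ≡ 9 mod 11]
  = -(11/9)    [QR: 9 ≡ 1 mod 4, sign kept]
  = -(2/9)    [11 ≡ 2 mod 9]
  = -(1/9)    [9 ≡ 1 mod 8 ⇒ (2/9) = +1]
  = -1    [(1/9) = 1]
The Legendre symbol is -1, so x^2 ≡ -53 (mod 829) has no solution.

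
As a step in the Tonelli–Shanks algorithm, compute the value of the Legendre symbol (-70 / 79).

1

Pull out -1: (-70 / 79) = (-1 / 79)·(70 / 79). Since 79 ≡ 3 (mod 4), (-1 / 79) = -1. Now have -(70 / 79).
Factor out 2: 70 = 2·35. Since 79 ≡ 7 (mod 8), (2 / 79) = +1. Now have -(35 / 79).
Both 35 ≡ 3 and 79 ≡ 3 (mod 4), so reciprocity gives (35 / 79) = -(79 / 35). Reduce: 79 ≡ 9 (mod 35). Now have (9 / 35).
9 ≡ 1 (mod 4), so quadratic reciprocity gives (9 / 35) = (35 / 9). Reduce: 35 ≡ 8 (mod 9). Now have (8 / 9).
Factor out 2: 8 = 2^3. Since 9 ≡ 1 (mod 8), (2 / 9) = +1, and (2 / 9)^3 = +1. Now have (1 / 9).
(1 / 9) = 1. Collecting the sign factors: 1.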